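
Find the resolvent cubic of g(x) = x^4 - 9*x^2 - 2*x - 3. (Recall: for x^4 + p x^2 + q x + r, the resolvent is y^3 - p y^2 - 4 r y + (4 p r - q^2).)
h(y) = y^3 + 9*y^2 + 12*y + 104

Identify coefficients: p = -9, q = -2, r = -3.
Plug into h(y) = y^3 - p y^2 - 4 r y + (4 p r - q^2):
  h(y) = y^3 - (-9) y^2 - 4*(-3) y + (4*(-9)*(-3) - (-2)^2)
       = y^3 + (9) y^2 + (12) y + (104).
Simplifying: h(y) = y^3 + 9*y^2 + 12*y + 104.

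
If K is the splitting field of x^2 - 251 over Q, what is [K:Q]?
[K:Q] = 2

The polynomial x^2 - 251 is irreducible over Q since 251 is not a perfect square. Its splitting field is Q(sqrt(251)), which has degree 2 over Q.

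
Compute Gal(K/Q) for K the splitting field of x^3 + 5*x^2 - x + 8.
Gal(K/Q) = S_3 (symmetric group of order 6)

Compute the discriminant of x^3 + (5)*x^2 + (-1)*x + (8): Δ = -6419. Since Δ is not a rational square, the Galois group is not contained in A_3; it must be the full S_3 (irreducibility of the cubic rules out anything smaller).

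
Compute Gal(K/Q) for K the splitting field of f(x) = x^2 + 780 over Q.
Gal(K/Q) = Z/2Z (cyclic of order 2)

x^2 + 780 is irreducible over Q since -780 is not a rational square. The splitting field Q(sqrt(-780)) has degree 2 over Q, and its unique nontrivial automorphism is sqrt(-780) ↦ -sqrt(-780). Hence Gal(Q(sqrt(-780))/Q) = Z/2Z.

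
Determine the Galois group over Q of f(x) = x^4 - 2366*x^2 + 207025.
Gal(K/Q) = Z/2Z (cyclic of order 2)

f factors as (x^2 - 2275)(x^2 - 91), so the splitting field is K = Q(sqrt(2275), sqrt(91)). The squarefree part of 2275 is 91 and the squarefree part of 91 is also 91, so sqrt(2275) and sqrt(91) are both rational multiples of sqrt(91). Hence Q(sqrt(2275)) = Q(sqrt(91)) = Q(sqrt(91)), and the splitting field collapses to a single degree-2 extension with Galois group Z/2Z.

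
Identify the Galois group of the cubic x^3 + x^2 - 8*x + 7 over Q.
Gal(K/Q) = S_3 (symmetric group of order 6)

Compute the discriminant of x^3 + (1)*x^2 + (-8)*x + (7): Δ = -247. Since Δ is not a rational square, the Galois group is not contained in A_3; it must be the full S_3 (irreducibility of the cubic rules out anything smaller).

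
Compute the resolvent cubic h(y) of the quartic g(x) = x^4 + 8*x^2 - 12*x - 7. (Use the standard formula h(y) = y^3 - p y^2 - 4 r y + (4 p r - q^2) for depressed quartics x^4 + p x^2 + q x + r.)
h(y) = y^3 - 8*y^2 + 28*y - 368

Identify coefficients: p = 8, q = -12, r = -7.
Plug into h(y) = y^3 - p y^2 - 4 r y + (4 p r - q^2):
  h(y) = y^3 - (8) y^2 - 4*(-7) y + (4*(8)*(-7) - (-12)^2)
       = y^3 + (-8) y^2 + (28) y + (-368).
Simplifying: h(y) = y^3 - 8*y^2 + 28*y - 368.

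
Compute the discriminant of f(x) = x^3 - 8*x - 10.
Δ = -652

For a depressed cubic x^3 + p x + q the discriminant is Δ = -4 p^3 - 27 q^2 = -4*(-8)^3 - 27*(-10)^2 = 2048 - 2700 = -652.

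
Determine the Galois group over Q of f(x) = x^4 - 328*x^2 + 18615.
Gal(K/Q) = V_4 (Klein four-group, Z/2Z × Z/2Z)

f factors as (x^2 - 255)(x^2 - 73), so the splitting field is K = Q(sqrt(255), sqrt(73)). The elements 255, 73, 18615 are all non-squares in Q, so sqrt(255) and sqrt(73) generate independent quadratic extensions. Thus [K:Q] = 4 and Gal(K/Q) is generated by the two order-2 automorphisms sqrt(255) ↦ -sqrt(255) and sqrt(73) ↦ -sqrt(73), giving V_4.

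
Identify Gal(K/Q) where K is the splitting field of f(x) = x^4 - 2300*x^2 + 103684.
Gal(K/Q) = Z/2Z (cyclic of order 2)

f factors as (x^2 - 2254)(x^2 - 46), so the splitting field is K = Q(sqrt(2254), sqrt(46)). The squarefree part of 2254 is 46 and the squarefree part of 46 is also 46, so sqrt(2254) and sqrt(46) are both rational multiples of sqrt(46). Hence Q(sqrt(2254)) = Q(sqrt(46)) = Q(sqrt(46)), and the splitting field collapses to a single degree-2 extension with Galois group Z/2Z.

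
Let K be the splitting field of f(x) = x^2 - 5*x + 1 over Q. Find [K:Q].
[K:Q] = 2

The discriminant of x^2 + (-5)*x + (1) is b^2 - 4c = 25 - (4) = 21. Since 21 is not a perfect square in Q, the polynomial is irreducible over Q. Its two roots generate a degree-2 extension, so [K:Q] = 2.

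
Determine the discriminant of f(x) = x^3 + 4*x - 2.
Δ = -364

For a depressed cubic x^3 + p x + q the discriminant is Δ = -4 p^3 - 27 q^2 = -4*(4)^3 - 27*(-2)^2 = -256 - 108 = -364.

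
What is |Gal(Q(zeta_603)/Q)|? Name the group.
|Gal(Q(zeta_603)/Q)| = phi(603) = 396; group ≅ (Z/603Z)^* ≅ Z/6Z × Z/66Z

The n-th cyclotomic polynomial Φ_603(x) is the minimal polynomial of zeta_603 over Q and has degree phi(603) = 396. So Q(zeta_603) is a degree-396 Galois extension with Galois group (Z/603Z)^*. By CRT, (Z/603Z)^* ≅ (Z/9Z)^* × (Z/67Z)^*. Each prime-power unit group is (Z/9Z)^* ≅ Z/6Z; (Z/67Z)^* ≅ Z/66Z. Hence Gal(Q(zeta_603)/Q) ≅ Z/6Z × Z/66Z.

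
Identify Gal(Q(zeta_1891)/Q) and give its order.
|Gal(Q(zeta_1891)/Q)| = phi(1891) = 1800; group ≅ (Z/1891Z)^* ≅ Z/30Z × Z/60Z

The n-th cyclotomic polynomial Φ_1891(x) is the minimal polynomial of zeta_1891 over Q and has degree phi(1891) = 1800. So Q(zeta_1891) is a degree-1800 Galois extension with Galois group (Z/1891Z)^*. By CRT, (Z/1891Z)^* ≅ (Z/31Z)^* × (Z/61Z)^*. Each prime-power unit group is (Z/31Z)^* ≅ Z/30Z; (Z/61Z)^* ≅ Z/60Z. Hence Gal(Q(zeta_1891)/Q) ≅ Z/30Z × Z/60Z.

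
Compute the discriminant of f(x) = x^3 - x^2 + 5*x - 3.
Δ = -460

For x^3 + a x^2 + b x + c the discriminant is Δ = 18 a b c - 4 a^3 c + a^2 b^2 - 4 b^3 - 27 c^2.
Plug a = -1, b = 5, c = -3:
  18*(-1)*(5)*(-3) - 4*(-1)^3*(-3) + (-1)^2*(5)^2 - 4*(5)^3 - 27*(-3)^2
  = 270 + (-12) + 25 + (-500) + (-243)
  = -460.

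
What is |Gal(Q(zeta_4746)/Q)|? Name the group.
|Gal(Q(zeta_4746)/Q)| = phi(4746) = 1344; group ≅ (Z/4746Z)^* ≅ Z/2Z × Z/6Z × Z/112Z

The n-th cyclotomic polynomial Φ_4746(x) is the minimal polynomial of zeta_4746 over Q and has degree phi(4746) = 1344. So Q(zeta_4746) is a degree-1344 Galois extension with Galois group (Z/4746Z)^*. By CRT, (Z/4746Z)^* ≅ (Z/2Z)^* × (Z/3Z)^* × (Z/7Z)^* × (Z/113Z)^*. Each prime-power unit group is (Z/2Z)^* ≅ trivial group (order 1); (Z/3Z)^* ≅ Z/2Z; (Z/7Z)^* ≅ Z/6Z; (Z/113Z)^* ≅ Z/112Z. Hence Gal(Q(zeta_4746)/Q) ≅ Z/2Z × Z/6Z × Z/112Z.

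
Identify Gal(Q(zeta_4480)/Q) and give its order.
|Gal(Q(zeta_4480)/Q)| = phi(4480) = 1536; group ≅ (Z/4480Z)^* ≅ Z/2Z × Z/4Z × Z/6Z × Z/32Z

The n-th cyclotomic polynomial Φ_4480(x) is the minimal polynomial of zeta_4480 over Q and has degree phi(4480) = 1536. So Q(zeta_4480) is a degree-1536 Galois extension with Galois group (Z/4480Z)^*. By CRT, (Z/4480Z)^* ≅ (Z/128Z)^* × (Z/5Z)^* × (Z/7Z)^*. Each prime-power unit group is (Z/128Z)^* ≅ Z/2Z × Z/32Z; (Z/5Z)^* ≅ Z/4Z; (Z/7Z)^* ≅ Z/6Z. Hence Gal(Q(zeta_4480)/Q) ≅ Z/2Z × Z/4Z × Z/6Z × Z/32Z.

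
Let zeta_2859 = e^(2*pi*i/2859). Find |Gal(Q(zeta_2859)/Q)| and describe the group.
|Gal(Q(zeta_2859)/Q)| = phi(2859) = 1904; group ≅ (Z/2859Z)^* ≅ Z/2Z × Z/952Z

The n-th cyclotomic polynomial Φ_2859(x) is the minimal polynomial of zeta_2859 over Q and has degree phi(2859) = 1904. So Q(zeta_2859) is a degree-1904 Galois extension with Galois group (Z/2859Z)^*. By CRT, (Z/2859Z)^* ≅ (Z/3Z)^* × (Z/953Z)^*. Each prime-power unit group is (Z/3Z)^* ≅ Z/2Z; (Z/953Z)^* ≅ Z/952Z. Hence Gal(Q(zeta_2859)/Q) ≅ Z/2Z × Z/952Z.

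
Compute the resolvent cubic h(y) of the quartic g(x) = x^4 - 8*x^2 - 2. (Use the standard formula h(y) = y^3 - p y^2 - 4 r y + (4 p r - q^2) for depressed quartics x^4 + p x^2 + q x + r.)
h(y) = y^3 + 8*y^2 + 8*y + 64

Identify coefficients: p = -8, q = 0, r = -2.
Plug into h(y) = y^3 - p y^2 - 4 r y + (4 p r - q^2):
  h(y) = y^3 - (-8) y^2 - 4*(-2) y + (4*(-8)*(-2) - (0)^2)
       = y^3 + (8) y^2 + (8) y + (64).
Simplifying: h(y) = y^3 + 8*y^2 + 8*y + 64.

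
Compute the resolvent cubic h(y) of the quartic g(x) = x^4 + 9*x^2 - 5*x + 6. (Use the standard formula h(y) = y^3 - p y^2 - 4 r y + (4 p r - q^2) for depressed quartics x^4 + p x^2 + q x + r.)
h(y) = y^3 - 9*y^2 - 24*y + 191

Identify coefficients: p = 9, q = -5, r = 6.
Plug into h(y) = y^3 - p y^2 - 4 r y + (4 p r - q^2):
  h(y) = y^3 - (9) y^2 - 4*(6) y + (4*(9)*(6) - (-5)^2)
       = y^3 + (-9) y^2 + (-24) y + (191).
Simplifying: h(y) = y^3 - 9*y^2 - 24*y + 191.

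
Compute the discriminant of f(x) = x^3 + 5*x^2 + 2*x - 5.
Δ = 993

For x^3 + a x^2 + b x + c the discriminant is Δ = 18 a b c - 4 a^3 c + a^2 b^2 - 4 b^3 - 27 c^2.
Plug a = 5, b = 2, c = -5:
  18*(5)*(2)*(-5) - 4*(5)^3*(-5) + (5)^2*(2)^2 - 4*(2)^3 - 27*(-5)^2
  = -900 + (2500) + 100 + (-32) + (-675)
  = 993.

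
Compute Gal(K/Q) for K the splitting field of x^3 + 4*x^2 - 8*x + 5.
Gal(K/Q) = S_3 (symmetric group of order 6)

Compute the discriminant of x^3 + (4)*x^2 + (-8)*x + (5): Δ = -1763. Since Δ is not a rational square, the Galois group is not contained in A_3; it must be the full S_3 (irreducibility of the cubic rules out anything smaller).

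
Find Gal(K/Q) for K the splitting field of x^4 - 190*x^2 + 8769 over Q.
Gal(K/Q) = V_4 (Klein four-group, Z/2Z × Z/2Z)

f factors as (x^2 - 111)(x^2 - 79), so the splitting field is K = Q(sqrt(111), sqrt(79)). The elements 111, 79, 8769 are all non-squares in Q, so sqrt(111) and sqrt(79) generate independent quadratic extensions. Thus [K:Q] = 4 and Gal(K/Q) is generated by the two order-2 automorphisms sqrt(111) ↦ -sqrt(111) and sqrt(79) ↦ -sqrt(79), giving V_4.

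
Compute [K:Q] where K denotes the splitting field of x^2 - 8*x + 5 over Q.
[K:Q] = 2

The discriminant of x^2 + (-8)*x + (5) is b^2 - 4c = 64 - (20) = 44. Since 44 is not a perfect square in Q, the polynomial is irreducible over Q. Its two roots generate a degree-2 extension, so [K:Q] = 2.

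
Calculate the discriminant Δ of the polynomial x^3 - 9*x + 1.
Δ = 2889

For a depressed cubic x^3 + p x + q the discriminant is Δ = -4 p^3 - 27 q^2 = -4*(-9)^3 - 27*(1)^2 = 2916 - 27 = 2889.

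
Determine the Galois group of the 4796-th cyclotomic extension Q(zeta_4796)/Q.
|Gal(Q(zeta_4796)/Q)| = phi(4796) = 2160; group ≅ (Z/4796Z)^* ≅ Z/2Z × Z/10Z × Z/108Z

The n-th cyclotomic polynomial Φ_4796(x) is the minimal polynomial of zeta_4796 over Q and has degree phi(4796) = 2160. So Q(zeta_4796) is a degree-2160 Galois extension with Galois group (Z/4796Z)^*. By CRT, (Z/4796Z)^* ≅ (Z/4Z)^* × (Z/11Z)^* × (Z/109Z)^*. Each prime-power unit group is (Z/4Z)^* ≅ Z/2Z; (Z/11Z)^* ≅ Z/10Z; (Z/109Z)^* ≅ Z/108Z. Hence Gal(Q(zeta_4796)/Q) ≅ Z/2Z × Z/10Z × Z/108Z.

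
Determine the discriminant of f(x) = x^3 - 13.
Δ = -4563

For a depressed cubic x^3 + p x + q the discriminant is Δ = -4 p^3 - 27 q^2 = -4*(0)^3 - 27*(-13)^2 = 0 - 4563 = -4563.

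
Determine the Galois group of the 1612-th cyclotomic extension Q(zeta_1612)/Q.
|Gal(Q(zeta_1612)/Q)| = phi(1612) = 720; group ≅ (Z/1612Z)^* ≅ Z/2Z × Z/12Z × Z/30Z

The n-th cyclotomic polynomial Φ_1612(x) is the minimal polynomial of zeta_1612 over Q and has degree phi(1612) = 720. So Q(zeta_1612) is a degree-720 Galois extension with Galois group (Z/1612Z)^*. By CRT, (Z/1612Z)^* ≅ (Z/4Z)^* × (Z/13Z)^* × (Z/31Z)^*. Each prime-power unit group is (Z/4Z)^* ≅ Z/2Z; (Z/13Z)^* ≅ Z/12Z; (Z/31Z)^* ≅ Z/30Z. Hence Gal(Q(zeta_1612)/Q) ≅ Z/2Z × Z/12Z × Z/30Z.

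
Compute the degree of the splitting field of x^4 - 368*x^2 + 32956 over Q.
[K:Q] = 4

f factors as (x^2 - 214)(x^2 - 154); the splitting field is K = Q(sqrt(214), sqrt(154)). Since 214, 154, and 32956 are all non-squares in Q, the three subfields Q(sqrt(214)), Q(sqrt(154)), Q(sqrt(32956)) are distinct degree-2 extensions, so [K:Q] = 4 (Klein four Galois group).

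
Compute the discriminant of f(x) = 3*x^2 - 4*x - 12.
Δ = 160

For a quadratic a x^2 + b x + c the discriminant is Δ = b^2 - 4ac = (-4)^2 - 4*(3)*(-12) = 16 - (-144) = 160.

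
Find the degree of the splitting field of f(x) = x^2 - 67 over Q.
[K:Q] = 2

The polynomial x^2 - 67 is irreducible over Q since 67 is not a perfect square. Its splitting field is Q(sqrt(67)), which has degree 2 over Q.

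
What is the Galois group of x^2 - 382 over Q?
Gal(K/Q) = Z/2Z (cyclic of order 2)

x^2 - 382 is irreducible over Q since 382 is not a rational square. The splitting field Q(sqrt(382)) has degree 2 over Q, and its unique nontrivial automorphism is sqrt(382) ↦ -sqrt(382). Hence Gal(Q(sqrt(382))/Q) = Z/2Z.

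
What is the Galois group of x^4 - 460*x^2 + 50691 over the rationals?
Gal(K/Q) = V_4 (Klein four-group, Z/2Z × Z/2Z)

f factors as (x^2 - 277)(x^2 - 183), so the splitting field is K = Q(sqrt(277), sqrt(183)). The elements 277, 183, 50691 are all non-squares in Q, so sqrt(277) and sqrt(183) generate independent quadratic extensions. Thus [K:Q] = 4 and Gal(K/Q) is generated by the two order-2 automorphisms sqrt(277) ↦ -sqrt(277) and sqrt(183) ↦ -sqrt(183), giving V_4.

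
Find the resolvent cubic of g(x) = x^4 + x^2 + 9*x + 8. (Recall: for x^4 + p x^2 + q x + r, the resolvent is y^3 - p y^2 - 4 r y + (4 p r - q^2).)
h(y) = y^3 - y^2 - 32*y - 49

Identify coefficients: p = 1, q = 9, r = 8.
Plug into h(y) = y^3 - p y^2 - 4 r y + (4 p r - q^2):
  h(y) = y^3 - (1) y^2 - 4*(8) y + (4*(1)*(8) - (9)^2)
       = y^3 + (-1) y^2 + (-32) y + (-49).
Simplifying: h(y) = y^3 - y^2 - 32*y - 49.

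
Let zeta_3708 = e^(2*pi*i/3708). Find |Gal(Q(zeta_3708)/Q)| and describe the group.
|Gal(Q(zeta_3708)/Q)| = phi(3708) = 1224; group ≅ (Z/3708Z)^* ≅ Z/2Z × Z/6Z × Z/102Z

The n-th cyclotomic polynomial Φ_3708(x) is the minimal polynomial of zeta_3708 over Q and has degree phi(3708) = 1224. So Q(zeta_3708) is a degree-1224 Galois extension with Galois group (Z/3708Z)^*. By CRT, (Z/3708Z)^* ≅ (Z/4Z)^* × (Z/9Z)^* × (Z/103Z)^*. Each prime-power unit group is (Z/4Z)^* ≅ Z/2Z; (Z/9Z)^* ≅ Z/6Z; (Z/103Z)^* ≅ Z/102Z. Hence Gal(Q(zeta_3708)/Q) ≅ Z/2Z × Z/6Z × Z/102Z.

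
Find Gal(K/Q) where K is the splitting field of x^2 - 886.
Gal(K/Q) = Z/2Z (cyclic of order 2)

x^2 - 886 is irreducible over Q since 886 is not a rational square. The splitting field Q(sqrt(886)) has degree 2 over Q, and its unique nontrivial automorphism is sqrt(886) ↦ -sqrt(886). Hence Gal(Q(sqrt(886))/Q) = Z/2Z.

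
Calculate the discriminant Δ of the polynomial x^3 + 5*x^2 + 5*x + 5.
Δ = -800

For x^3 + a x^2 + b x + c the discriminant is Δ = 18 a b c - 4 a^3 c + a^2 b^2 - 4 b^3 - 27 c^2.
Plug a = 5, b = 5, c = 5:
  18*(5)*(5)*(5) - 4*(5)^3*(5) + (5)^2*(5)^2 - 4*(5)^3 - 27*(5)^2
  = 2250 + (-2500) + 625 + (-500) + (-675)
  = -800.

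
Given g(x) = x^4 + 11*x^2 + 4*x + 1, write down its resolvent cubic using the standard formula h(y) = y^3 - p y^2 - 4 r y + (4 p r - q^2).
h(y) = y^3 - 11*y^2 - 4*y + 28

Identify coefficients: p = 11, q = 4, r = 1.
Plug into h(y) = y^3 - p y^2 - 4 r y + (4 p r - q^2):
  h(y) = y^3 - (11) y^2 - 4*(1) y + (4*(11)*(1) - (4)^2)
       = y^3 + (-11) y^2 + (-4) y + (28).
Simplifying: h(y) = y^3 - 11*y^2 - 4*y + 28.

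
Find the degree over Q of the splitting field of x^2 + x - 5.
[K:Q] = 2

The discriminant of x^2 + (1)*x + (-5) is b^2 - 4c = 1 - (-20) = 21. Since 21 is not a perfect square in Q, the polynomial is irreducible over Q. Its two roots generate a degree-2 extension, so [K:Q] = 2.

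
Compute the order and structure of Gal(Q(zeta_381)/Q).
|Gal(Q(zeta_381)/Q)| = phi(381) = 252; group ≅ (Z/381Z)^* ≅ Z/2Z × Z/126Z

The n-th cyclotomic polynomial Φ_381(x) is the minimal polynomial of zeta_381 over Q and has degree phi(381) = 252. So Q(zeta_381) is a degree-252 Galois extension with Galois group (Z/381Z)^*. By CRT, (Z/381Z)^* ≅ (Z/3Z)^* × (Z/127Z)^*. Each prime-power unit group is (Z/3Z)^* ≅ Z/2Z; (Z/127Z)^* ≅ Z/126Z. Hence Gal(Q(zeta_381)/Q) ≅ Z/2Z × Z/126Z.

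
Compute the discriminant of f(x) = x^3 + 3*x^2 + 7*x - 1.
Δ = -1228

For x^3 + a x^2 + b x + c the discriminant is Δ = 18 a b c - 4 a^3 c + a^2 b^2 - 4 b^3 - 27 c^2.
Plug a = 3, b = 7, c = -1:
  18*(3)*(7)*(-1) - 4*(3)^3*(-1) + (3)^2*(7)^2 - 4*(7)^3 - 27*(-1)^2
  = -378 + (108) + 441 + (-1372) + (-27)
  = -1228.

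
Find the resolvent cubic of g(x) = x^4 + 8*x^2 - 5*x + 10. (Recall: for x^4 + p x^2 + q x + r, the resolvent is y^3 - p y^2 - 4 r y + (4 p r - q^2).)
h(y) = y^3 - 8*y^2 - 40*y + 295

Identify coefficients: p = 8, q = -5, r = 10.
Plug into h(y) = y^3 - p y^2 - 4 r y + (4 p r - q^2):
  h(y) = y^3 - (8) y^2 - 4*(10) y + (4*(8)*(10) - (-5)^2)
       = y^3 + (-8) y^2 + (-40) y + (295).
Simplifying: h(y) = y^3 - 8*y^2 - 40*y + 295.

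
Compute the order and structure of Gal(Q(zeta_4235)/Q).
|Gal(Q(zeta_4235)/Q)| = phi(4235) = 2640; group ≅ (Z/4235Z)^* ≅ Z/4Z × Z/6Z × Z/110Z

The n-th cyclotomic polynomial Φ_4235(x) is the minimal polynomial of zeta_4235 over Q and has degree phi(4235) = 2640. So Q(zeta_4235) is a degree-2640 Galois extension with Galois group (Z/4235Z)^*. By CRT, (Z/4235Z)^* ≅ (Z/5Z)^* × (Z/7Z)^* × (Z/121Z)^*. Each prime-power unit group is (Z/5Z)^* ≅ Z/4Z; (Z/7Z)^* ≅ Z/6Z; (Z/121Z)^* ≅ Z/110Z. Hence Gal(Q(zeta_4235)/Q) ≅ Z/4Z × Z/6Z × Z/110Z.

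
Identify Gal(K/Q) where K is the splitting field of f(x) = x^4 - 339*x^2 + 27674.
Gal(K/Q) = V_4 (Klein four-group, Z/2Z × Z/2Z)

f factors as (x^2 - 202)(x^2 - 137), so the splitting field is K = Q(sqrt(202), sqrt(137)). The elements 202, 137, 27674 are all non-squares in Q, so sqrt(202) and sqrt(137) generate independent quadratic extensions. Thus [K:Q] = 4 and Gal(K/Q) is generated by the two order-2 automorphisms sqrt(202) ↦ -sqrt(202) and sqrt(137) ↦ -sqrt(137), giving V_4.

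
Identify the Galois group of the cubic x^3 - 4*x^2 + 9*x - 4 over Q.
Gal(K/Q) = S_3 (symmetric group of order 6)

Compute the discriminant of x^3 + (-4)*x^2 + (9)*x + (-4): Δ = -484. Since Δ is not a rational square, the Galois group is not contained in A_3; it must be the full S_3 (irreducibility of the cubic rules out anything smaller).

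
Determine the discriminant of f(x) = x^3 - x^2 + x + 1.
Δ = -44

For x^3 + a x^2 + b x + c the discriminant is Δ = 18 a b c - 4 a^3 c + a^2 b^2 - 4 b^3 - 27 c^2.
Plug a = -1, b = 1, c = 1:
  18*(-1)*(1)*(1) - 4*(-1)^3*(1) + (-1)^2*(1)^2 - 4*(1)^3 - 27*(1)^2
  = -18 + (4) + 1 + (-4) + (-27)
  = -44.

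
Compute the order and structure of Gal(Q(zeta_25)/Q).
|Gal(Q(zeta_25)/Q)| = phi(25) = 20; group ≅ (Z/25Z)^* ≅ Z/20Z

The n-th cyclotomic polynomial Φ_25(x) is the minimal polynomial of zeta_25 over Q and has degree phi(25) = 20. So Q(zeta_25) is a degree-20 Galois extension with Galois group (Z/25Z)^*. (Z/25Z)^* is cyclic since 25 is an odd prime power (or 4). Hence Gal(Q(zeta_25)/Q) ≅ Z/20Z.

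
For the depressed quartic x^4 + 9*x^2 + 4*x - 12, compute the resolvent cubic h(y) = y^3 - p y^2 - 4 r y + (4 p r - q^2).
h(y) = y^3 - 9*y^2 + 48*y - 448

Identify coefficients: p = 9, q = 4, r = -12.
Plug into h(y) = y^3 - p y^2 - 4 r y + (4 p r - q^2):
  h(y) = y^3 - (9) y^2 - 4*(-12) y + (4*(9)*(-12) - (4)^2)
       = y^3 + (-9) y^2 + (48) y + (-448).
Simplifying: h(y) = y^3 - 9*y^2 + 48*y - 448.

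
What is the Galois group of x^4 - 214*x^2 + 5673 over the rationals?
Gal(K/Q) = V_4 (Klein four-group, Z/2Z × Z/2Z)

f factors as (x^2 - 31)(x^2 - 183), so the splitting field is K = Q(sqrt(31), sqrt(183)). The elements 31, 183, 5673 are all non-squares in Q, so sqrt(31) and sqrt(183) generate independent quadratic extensions. Thus [K:Q] = 4 and Gal(K/Q) is generated by the two order-2 automorphisms sqrt(31) ↦ -sqrt(31) and sqrt(183) ↦ -sqrt(183), giving V_4.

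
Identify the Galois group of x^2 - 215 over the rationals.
Gal(K/Q) = Z/2Z (cyclic of order 2)

x^2 - 215 is irreducible over Q since 215 is not a rational square. The splitting field Q(sqrt(215)) has degree 2 over Q, and its unique nontrivial automorphism is sqrt(215) ↦ -sqrt(215). Hence Gal(Q(sqrt(215))/Q) = Z/2Z.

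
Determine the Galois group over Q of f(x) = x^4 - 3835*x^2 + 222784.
Gal(K/Q) = Z/2Z (cyclic of order 2)

f factors as (x^2 - 59)(x^2 - 3776), so the splitting field is K = Q(sqrt(59), sqrt(3776)). The squarefree part of 59 is 59 and the squarefree part of 3776 is also 59, so sqrt(59) and sqrt(3776) are both rational multiples of sqrt(59). Hence Q(sqrt(59)) = Q(sqrt(3776)) = Q(sqrt(59)), and the splitting field collapses to a single degree-2 extension with Galois group Z/2Z.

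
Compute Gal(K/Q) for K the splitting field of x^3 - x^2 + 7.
Gal(K/Q) = S_3 (symmetric group of order 6)

Compute the discriminant of x^3 + (-1)*x^2 + (0)*x + (7): Δ = -1295. Since Δ is not a rational square, the Galois group is not contained in A_3; it must be the full S_3 (irreducibility of the cubic rules out anything smaller).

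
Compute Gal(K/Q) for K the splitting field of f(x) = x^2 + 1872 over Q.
Gal(K/Q) = Z/2Z (cyclic of order 2)

x^2 + 1872 is irreducible over Q since -1872 is not a rational square. The splitting field Q(sqrt(-1872)) has degree 2 over Q, and its unique nontrivial automorphism is sqrt(-1872) ↦ -sqrt(-1872). Hence Gal(Q(sqrt(-1872))/Q) = Z/2Z.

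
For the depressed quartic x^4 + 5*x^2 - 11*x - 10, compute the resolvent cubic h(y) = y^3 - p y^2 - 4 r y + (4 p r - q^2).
h(y) = y^3 - 5*y^2 + 40*y - 321

Identify coefficients: p = 5, q = -11, r = -10.
Plug into h(y) = y^3 - p y^2 - 4 r y + (4 p r - q^2):
  h(y) = y^3 - (5) y^2 - 4*(-10) y + (4*(5)*(-10) - (-11)^2)
       = y^3 + (-5) y^2 + (40) y + (-321).
Simplifying: h(y) = y^3 - 5*y^2 + 40*y - 321.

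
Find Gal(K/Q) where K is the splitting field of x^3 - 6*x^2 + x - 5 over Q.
Gal(K/Q) = S_3 (symmetric group of order 6)

Compute the discriminant of x^3 + (-6)*x^2 + (1)*x + (-5): Δ = -4423. Since Δ is not a rational square, the Galois group is not contained in A_3; it must be the full S_3 (irreducibility of the cubic rules out anything smaller).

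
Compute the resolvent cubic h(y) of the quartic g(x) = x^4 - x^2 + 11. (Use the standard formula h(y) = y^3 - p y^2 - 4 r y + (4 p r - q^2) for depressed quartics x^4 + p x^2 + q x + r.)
h(y) = y^3 + y^2 - 44*y - 44

Identify coefficients: p = -1, q = 0, r = 11.
Plug into h(y) = y^3 - p y^2 - 4 r y + (4 p r - q^2):
  h(y) = y^3 - (-1) y^2 - 4*(11) y + (4*(-1)*(11) - (0)^2)
       = y^3 + (1) y^2 + (-44) y + (-44).
Simplifying: h(y) = y^3 + y^2 - 44*y - 44.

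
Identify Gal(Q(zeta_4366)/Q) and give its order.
|Gal(Q(zeta_4366)/Q)| = phi(4366) = 2088; group ≅ (Z/4366Z)^* ≅ Z/36Z × Z/58Z

The n-th cyclotomic polynomial Φ_4366(x) is the minimal polynomial of zeta_4366 over Q and has degree phi(4366) = 2088. So Q(zeta_4366) is a degree-2088 Galois extension with Galois group (Z/4366Z)^*. By CRT, (Z/4366Z)^* ≅ (Z/2Z)^* × (Z/37Z)^* × (Z/59Z)^*. Each prime-power unit group is (Z/2Z)^* ≅ trivial group (order 1); (Z/37Z)^* ≅ Z/36Z; (Z/59Z)^* ≅ Z/58Z. Hence Gal(Q(zeta_4366)/Q) ≅ Z/36Z × Z/58Z.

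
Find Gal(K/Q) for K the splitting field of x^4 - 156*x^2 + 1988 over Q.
Gal(K/Q) = V_4 (Klein four-group, Z/2Z × Z/2Z)

f factors as (x^2 - 14)(x^2 - 142), so the splitting field is K = Q(sqrt(14), sqrt(142)). The elements 14, 142, 1988 are all non-squares in Q, so sqrt(14) and sqrt(142) generate independent quadratic extensions. Thus [K:Q] = 4 and Gal(K/Q) is generated by the two order-2 automorphisms sqrt(14) ↦ -sqrt(14) and sqrt(142) ↦ -sqrt(142), giving V_4.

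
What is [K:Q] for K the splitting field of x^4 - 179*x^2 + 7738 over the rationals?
[K:Q] = 4

f factors as (x^2 - 106)(x^2 - 73); the splitting field is K = Q(sqrt(106), sqrt(73)). Since 106, 73, and 7738 are all non-squares in Q, the three subfields Q(sqrt(106)), Q(sqrt(73)), Q(sqrt(7738)) are distinct degree-2 extensions, so [K:Q] = 4 (Klein four Galois group).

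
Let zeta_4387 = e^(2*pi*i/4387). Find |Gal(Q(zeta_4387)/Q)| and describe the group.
|Gal(Q(zeta_4387)/Q)| = phi(4387) = 4240; group ≅ (Z/4387Z)^* ≅ Z/40Z × Z/106Z

The n-th cyclotomic polynomial Φ_4387(x) is the minimal polynomial of zeta_4387 over Q and has degree phi(4387) = 4240. So Q(zeta_4387) is a degree-4240 Galois extension with Galois group (Z/4387Z)^*. By CRT, (Z/4387Z)^* ≅ (Z/41Z)^* × (Z/107Z)^*. Each prime-power unit group is (Z/41Z)^* ≅ Z/40Z; (Z/107Z)^* ≅ Z/106Z. Hence Gal(Q(zeta_4387)/Q) ≅ Z/40Z × Z/106Z.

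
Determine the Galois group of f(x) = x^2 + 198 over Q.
Gal(K/Q) = Z/2Z (cyclic of order 2)

x^2 + 198 is irreducible over Q since -198 is not a rational square. The splitting field Q(sqrt(-198)) has degree 2 over Q, and its unique nontrivial automorphism is sqrt(-198) ↦ -sqrt(-198). Hence Gal(Q(sqrt(-198))/Q) = Z/2Z.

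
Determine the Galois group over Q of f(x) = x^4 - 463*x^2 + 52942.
Gal(K/Q) = V_4 (Klein four-group, Z/2Z × Z/2Z)

f factors as (x^2 - 257)(x^2 - 206), so the splitting field is K = Q(sqrt(257), sqrt(206)). The elements 257, 206, 52942 are all non-squares in Q, so sqrt(257) and sqrt(206) generate independent quadratic extensions. Thus [K:Q] = 4 and Gal(K/Q) is generated by the two order-2 automorphisms sqrt(257) ↦ -sqrt(257) and sqrt(206) ↦ -sqrt(206), giving V_4.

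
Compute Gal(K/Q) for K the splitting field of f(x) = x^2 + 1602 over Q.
Gal(K/Q) = Z/2Z (cyclic of order 2)

x^2 + 1602 is irreducible over Q since -1602 is not a rational square. The splitting field Q(sqrt(-1602)) has degree 2 over Q, and its unique nontrivial automorphism is sqrt(-1602) ↦ -sqrt(-1602). Hence Gal(Q(sqrt(-1602))/Q) = Z/2Z.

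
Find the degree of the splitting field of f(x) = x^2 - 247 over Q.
[K:Q] = 2

The polynomial x^2 - 247 is irreducible over Q since 247 is not a perfect square. Its splitting field is Q(sqrt(247)), which has degree 2 over Q.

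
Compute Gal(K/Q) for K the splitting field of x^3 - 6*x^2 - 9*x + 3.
Gal(K/Q) = S_3 (symmetric group of order 6)

Compute the discriminant of x^3 + (-6)*x^2 + (-9)*x + (3): Δ = 11097. Since Δ is not a rational square, the Galois group is not contained in A_3; it must be the full S_3 (irreducibility of the cubic rules out anything smaller).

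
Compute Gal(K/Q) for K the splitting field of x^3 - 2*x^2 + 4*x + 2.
Gal(K/Q) = S_3 (symmetric group of order 6)

Compute the discriminant of x^3 + (-2)*x^2 + (4)*x + (2): Δ = -524. Since Δ is not a rational square, the Galois group is not contained in A_3; it must be the full S_3 (irreducibility of the cubic rules out anything smaller).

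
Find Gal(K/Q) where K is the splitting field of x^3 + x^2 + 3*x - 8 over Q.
Gal(K/Q) = S_3 (symmetric group of order 6)

Compute the discriminant of x^3 + (1)*x^2 + (3)*x + (-8): Δ = -2227. Since Δ is not a rational square, the Galois group is not contained in A_3; it must be the full S_3 (irreducibility of the cubic rules out anything smaller).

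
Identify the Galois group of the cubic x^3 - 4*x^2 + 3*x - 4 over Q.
Gal(K/Q) = S_3 (symmetric group of order 6)

Compute the discriminant of x^3 + (-4)*x^2 + (3)*x + (-4): Δ = -556. Since Δ is not a rational square, the Galois group is not contained in A_3; it must be the full S_3 (irreducibility of the cubic rules out anything smaller).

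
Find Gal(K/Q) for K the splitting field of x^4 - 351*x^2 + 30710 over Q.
Gal(K/Q) = V_4 (Klein four-group, Z/2Z × Z/2Z)

f factors as (x^2 - 166)(x^2 - 185), so the splitting field is K = Q(sqrt(166), sqrt(185)). The elements 166, 185, 30710 are all non-squares in Q, so sqrt(166) and sqrt(185) generate independent quadratic extensions. Thus [K:Q] = 4 and Gal(K/Q) is generated by the two order-2 automorphisms sqrt(166) ↦ -sqrt(166) and sqrt(185) ↦ -sqrt(185), giving V_4.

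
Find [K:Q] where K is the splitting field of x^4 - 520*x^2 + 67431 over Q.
[K:Q] = 4

f factors as (x^2 - 247)(x^2 - 273); the splitting field is K = Q(sqrt(247), sqrt(273)). Since 247, 273, and 67431 are all non-squares in Q, the three subfields Q(sqrt(247)), Q(sqrt(273)), Q(sqrt(67431)) are distinct degree-2 extensions, so [K:Q] = 4 (Klein four Galois group).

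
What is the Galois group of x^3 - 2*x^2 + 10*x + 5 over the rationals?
Gal(K/Q) = S_3 (symmetric group of order 6)

Compute the discriminant of x^3 + (-2)*x^2 + (10)*x + (5): Δ = -5915. Since Δ is not a rational square, the Galois group is not contained in A_3; it must be the full S_3 (irreducibility of the cubic rules out anything smaller).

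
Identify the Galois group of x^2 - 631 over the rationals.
Gal(K/Q) = Z/2Z (cyclic of order 2)

x^2 - 631 is irreducible over Q since 631 is not a rational square. The splitting field Q(sqrt(631)) has degree 2 over Q, and its unique nontrivial automorphism is sqrt(631) ↦ -sqrt(631). Hence Gal(Q(sqrt(631))/Q) = Z/2Z.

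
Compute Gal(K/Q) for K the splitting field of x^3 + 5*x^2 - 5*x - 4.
Gal(K/Q) = S_3 (symmetric group of order 6)

Compute the discriminant of x^3 + (5)*x^2 + (-5)*x + (-4): Δ = 4493. Since Δ is not a rational square, the Galois group is not contained in A_3; it must be the full S_3 (irreducibility of the cubic rules out anything smaller).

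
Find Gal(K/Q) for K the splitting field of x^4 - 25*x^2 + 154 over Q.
Gal(K/Q) = V_4 (Klein four-group, Z/2Z × Z/2Z)

f factors as (x^2 - 11)(x^2 - 14), so the splitting field is K = Q(sqrt(11), sqrt(14)). The elements 11, 14, 154 are all non-squares in Q, so sqrt(11) and sqrt(14) generate independent quadratic extensions. Thus [K:Q] = 4 and Gal(K/Q) is generated by the two order-2 automorphisms sqrt(11) ↦ -sqrt(11) and sqrt(14) ↦ -sqrt(14), giving V_4.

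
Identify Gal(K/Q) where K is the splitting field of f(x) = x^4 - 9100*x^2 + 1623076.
Gal(K/Q) = Z/2Z (cyclic of order 2)

f factors as (x^2 - 8918)(x^2 - 182), so the splitting field is K = Q(sqrt(8918), sqrt(182)). The squarefree part of 8918 is 182 and the squarefree part of 182 is also 182, so sqrt(8918) and sqrt(182) are both rational multiples of sqrt(182). Hence Q(sqrt(8918)) = Q(sqrt(182)) = Q(sqrt(182)), and the splitting field collapses to a single degree-2 extension with Galois group Z/2Z.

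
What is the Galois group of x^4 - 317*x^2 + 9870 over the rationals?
Gal(K/Q) = V_4 (Klein four-group, Z/2Z × Z/2Z)

f factors as (x^2 - 35)(x^2 - 282), so the splitting field is K = Q(sqrt(35), sqrt(282)). The elements 35, 282, 9870 are all non-squares in Q, so sqrt(35) and sqrt(282) generate independent quadratic extensions. Thus [K:Q] = 4 and Gal(K/Q) is generated by the two order-2 automorphisms sqrt(35) ↦ -sqrt(35) and sqrt(282) ↦ -sqrt(282), giving V_4.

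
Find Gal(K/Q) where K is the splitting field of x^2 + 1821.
Gal(K/Q) = Z/2Z (cyclic of order 2)

x^2 + 1821 is irreducible over Q since -1821 is not a rational square. The splitting field Q(sqrt(-1821)) has degree 2 over Q, and its unique nontrivial automorphism is sqrt(-1821) ↦ -sqrt(-1821). Hence Gal(Q(sqrt(-1821))/Q) = Z/2Z.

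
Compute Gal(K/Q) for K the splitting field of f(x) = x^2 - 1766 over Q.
Gal(K/Q) = Z/2Z (cyclic of order 2)

x^2 - 1766 is irreducible over Q since 1766 is not a rational square. The splitting field Q(sqrt(1766)) has degree 2 over Q, and its unique nontrivial automorphism is sqrt(1766) ↦ -sqrt(1766). Hence Gal(Q(sqrt(1766))/Q) = Z/2Z.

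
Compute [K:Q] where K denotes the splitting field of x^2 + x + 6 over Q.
[K:Q] = 2

The discriminant of x^2 + (1)*x + (6) is b^2 - 4c = 1 - (24) = -23. Since -23 is not a perfect square in Q, the polynomial is irreducible over Q. Its two roots generate a degree-2 extension, so [K:Q] = 2.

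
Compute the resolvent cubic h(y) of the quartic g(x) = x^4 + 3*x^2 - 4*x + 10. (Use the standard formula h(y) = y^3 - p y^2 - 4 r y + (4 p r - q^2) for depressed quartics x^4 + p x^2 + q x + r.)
h(y) = y^3 - 3*y^2 - 40*y + 104

Identify coefficients: p = 3, q = -4, r = 10.
Plug into h(y) = y^3 - p y^2 - 4 r y + (4 p r - q^2):
  h(y) = y^3 - (3) y^2 - 4*(10) y + (4*(3)*(10) - (-4)^2)
       = y^3 + (-3) y^2 + (-40) y + (104).
Simplifying: h(y) = y^3 - 3*y^2 - 40*y + 104.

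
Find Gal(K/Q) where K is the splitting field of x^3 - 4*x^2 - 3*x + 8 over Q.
Gal(K/Q) = S_3 (symmetric group of order 6)

Compute the discriminant of x^3 + (-4)*x^2 + (-3)*x + (8): Δ = 2300. Since Δ is not a rational square, the Galois group is not contained in A_3; it must be the full S_3 (irreducibility of the cubic rules out anything smaller).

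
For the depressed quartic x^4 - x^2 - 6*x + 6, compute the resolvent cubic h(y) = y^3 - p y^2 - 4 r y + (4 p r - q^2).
h(y) = y^3 + y^2 - 24*y - 60

Identify coefficients: p = -1, q = -6, r = 6.
Plug into h(y) = y^3 - p y^2 - 4 r y + (4 p r - q^2):
  h(y) = y^3 - (-1) y^2 - 4*(6) y + (4*(-1)*(6) - (-6)^2)
       = y^3 + (1) y^2 + (-24) y + (-60).
Simplifying: h(y) = y^3 + y^2 - 24*y - 60.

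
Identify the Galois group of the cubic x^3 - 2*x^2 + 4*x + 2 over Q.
Gal(K/Q) = S_3 (symmetric group of order 6)

Compute the discriminant of x^3 + (-2)*x^2 + (4)*x + (2): Δ = -524. Since Δ is not a rational square, the Galois group is not contained in A_3; it must be the full S_3 (irreducibility of the cubic rules out anything smaller).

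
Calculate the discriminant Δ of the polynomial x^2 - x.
Δ = 1

For a quadratic a x^2 + b x + c the discriminant is Δ = b^2 - 4ac = (-1)^2 - 4*(1)*(0) = 1 - (0) = 1.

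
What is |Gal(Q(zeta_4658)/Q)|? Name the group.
|Gal(Q(zeta_4658)/Q)| = phi(4658) = 2176; group ≅ (Z/4658Z)^* ≅ Z/16Z × Z/136Z

The n-th cyclotomic polynomial Φ_4658(x) is the minimal polynomial of zeta_4658 over Q and has degree phi(4658) = 2176. So Q(zeta_4658) is a degree-2176 Galois extension with Galois group (Z/4658Z)^*. By CRT, (Z/4658Z)^* ≅ (Z/2Z)^* × (Z/17Z)^* × (Z/137Z)^*. Each prime-power unit group is (Z/2Z)^* ≅ trivial group (order 1); (Z/17Z)^* ≅ Z/16Z; (Z/137Z)^* ≅ Z/136Z. Hence Gal(Q(zeta_4658)/Q) ≅ Z/16Z × Z/136Z.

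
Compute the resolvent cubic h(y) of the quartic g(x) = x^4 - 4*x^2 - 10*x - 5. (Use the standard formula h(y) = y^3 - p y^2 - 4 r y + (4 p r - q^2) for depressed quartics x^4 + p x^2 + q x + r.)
h(y) = y^3 + 4*y^2 + 20*y - 20

Identify coefficients: p = -4, q = -10, r = -5.
Plug into h(y) = y^3 - p y^2 - 4 r y + (4 p r - q^2):
  h(y) = y^3 - (-4) y^2 - 4*(-5) y + (4*(-4)*(-5) - (-10)^2)
       = y^3 + (4) y^2 + (20) y + (-20).
Simplifying: h(y) = y^3 + 4*y^2 + 20*y - 20.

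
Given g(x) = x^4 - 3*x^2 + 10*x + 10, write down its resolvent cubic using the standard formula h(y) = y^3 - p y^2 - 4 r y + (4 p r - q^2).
h(y) = y^3 + 3*y^2 - 40*y - 220

Identify coefficients: p = -3, q = 10, r = 10.
Plug into h(y) = y^3 - p y^2 - 4 r y + (4 p r - q^2):
  h(y) = y^3 - (-3) y^2 - 4*(10) y + (4*(-3)*(10) - (10)^2)
       = y^3 + (3) y^2 + (-40) y + (-220).
Simplifying: h(y) = y^3 + 3*y^2 - 40*y - 220.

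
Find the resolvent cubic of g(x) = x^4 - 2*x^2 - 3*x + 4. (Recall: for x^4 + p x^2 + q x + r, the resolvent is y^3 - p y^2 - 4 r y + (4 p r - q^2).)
h(y) = y^3 + 2*y^2 - 16*y - 41

Identify coefficients: p = -2, q = -3, r = 4.
Plug into h(y) = y^3 - p y^2 - 4 r y + (4 p r - q^2):
  h(y) = y^3 - (-2) y^2 - 4*(4) y + (4*(-2)*(4) - (-3)^2)
       = y^3 + (2) y^2 + (-16) y + (-41).
Simplifying: h(y) = y^3 + 2*y^2 - 16*y - 41.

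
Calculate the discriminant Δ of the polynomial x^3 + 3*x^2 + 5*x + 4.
Δ = -59

For x^3 + a x^2 + b x + c the discriminant is Δ = 18 a b c - 4 a^3 c + a^2 b^2 - 4 b^3 - 27 c^2.
Plug a = 3, b = 5, c = 4:
  18*(3)*(5)*(4) - 4*(3)^3*(4) + (3)^2*(5)^2 - 4*(5)^3 - 27*(4)^2
  = 1080 + (-432) + 225 + (-500) + (-432)
  = -59.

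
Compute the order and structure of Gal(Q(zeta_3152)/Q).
|Gal(Q(zeta_3152)/Q)| = phi(3152) = 1568; group ≅ (Z/3152Z)^* ≅ Z/2Z × Z/4Z × Z/196Z

The n-th cyclotomic polynomial Φ_3152(x) is the minimal polynomial of zeta_3152 over Q and has degree phi(3152) = 1568. So Q(zeta_3152) is a degree-1568 Galois extension with Galois group (Z/3152Z)^*. By CRT, (Z/3152Z)^* ≅ (Z/16Z)^* × (Z/197Z)^*. Each prime-power unit group is (Z/16Z)^* ≅ Z/2Z × Z/4Z; (Z/197Z)^* ≅ Z/196Z. Hence Gal(Q(zeta_3152)/Q) ≅ Z/2Z × Z/4Z × Z/196Z.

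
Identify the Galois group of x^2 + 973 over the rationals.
Gal(K/Q) = Z/2Z (cyclic of order 2)

x^2 + 973 is irreducible over Q since -973 is not a rational square. The splitting field Q(sqrt(-973)) has degree 2 over Q, and its unique nontrivial automorphism is sqrt(-973) ↦ -sqrt(-973). Hence Gal(Q(sqrt(-973))/Q) = Z/2Z.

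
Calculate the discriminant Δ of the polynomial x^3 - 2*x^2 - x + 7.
Δ = -839

For x^3 + a x^2 + b x + c the discriminant is Δ = 18 a b c - 4 a^3 c + a^2 b^2 - 4 b^3 - 27 c^2.
Plug a = -2, b = -1, c = 7:
  18*(-2)*(-1)*(7) - 4*(-2)^3*(7) + (-2)^2*(-1)^2 - 4*(-1)^3 - 27*(7)^2
  = 252 + (224) + 4 + (4) + (-1323)
  = -839.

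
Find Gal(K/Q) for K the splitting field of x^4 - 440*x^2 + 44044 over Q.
Gal(K/Q) = V_4 (Klein four-group, Z/2Z × Z/2Z)

f factors as (x^2 - 286)(x^2 - 154), so the splitting field is K = Q(sqrt(286), sqrt(154)). The elements 286, 154, 44044 are all non-squares in Q, so sqrt(286) and sqrt(154) generate independent quadratic extensions. Thus [K:Q] = 4 and Gal(K/Q) is generated by the two order-2 automorphisms sqrt(286) ↦ -sqrt(286) and sqrt(154) ↦ -sqrt(154), giving V_4.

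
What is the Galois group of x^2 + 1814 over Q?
Gal(K/Q) = Z/2Z (cyclic of order 2)

x^2 + 1814 is irreducible over Q since -1814 is not a rational square. The splitting field Q(sqrt(-1814)) has degree 2 over Q, and its unique nontrivial automorphism is sqrt(-1814) ↦ -sqrt(-1814). Hence Gal(Q(sqrt(-1814))/Q) = Z/2Z.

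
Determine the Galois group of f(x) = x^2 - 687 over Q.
Gal(K/Q) = Z/2Z (cyclic of order 2)

x^2 - 687 is irreducible over Q since 687 is not a rational square. The splitting field Q(sqrt(687)) has degree 2 over Q, and its unique nontrivial automorphism is sqrt(687) ↦ -sqrt(687). Hence Gal(Q(sqrt(687))/Q) = Z/2Z.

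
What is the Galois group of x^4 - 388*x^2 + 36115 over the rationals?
Gal(K/Q) = V_4 (Klein four-group, Z/2Z × Z/2Z)

f factors as (x^2 - 233)(x^2 - 155), so the splitting field is K = Q(sqrt(233), sqrt(155)). The elements 233, 155, 36115 are all non-squares in Q, so sqrt(233) and sqrt(155) generate independent quadratic extensions. Thus [K:Q] = 4 and Gal(K/Q) is generated by the two order-2 automorphisms sqrt(233) ↦ -sqrt(233) and sqrt(155) ↦ -sqrt(155), giving V_4.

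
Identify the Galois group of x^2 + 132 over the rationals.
Gal(K/Q) = Z/2Z (cyclic of order 2)

x^2 + 132 is irreducible over Q since -132 is not a rational square. The splitting field Q(sqrt(-132)) has degree 2 over Q, and its unique nontrivial automorphism is sqrt(-132) ↦ -sqrt(-132). Hence Gal(Q(sqrt(-132))/Q) = Z/2Z.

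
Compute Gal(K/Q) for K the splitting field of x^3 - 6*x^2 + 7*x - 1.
Gal(K/Q) = S_3 (symmetric group of order 6)

Compute the discriminant of x^3 + (-6)*x^2 + (7)*x + (-1): Δ = 257. Since Δ is not a rational square, the Galois group is not contained in A_3; it must be the full S_3 (irreducibility of the cubic rules out anything smaller).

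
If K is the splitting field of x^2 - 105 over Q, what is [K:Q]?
[K:Q] = 2

The polynomial x^2 - 105 is irreducible over Q since 105 is not a perfect square. Its splitting field is Q(sqrt(105)), which has degree 2 over Q.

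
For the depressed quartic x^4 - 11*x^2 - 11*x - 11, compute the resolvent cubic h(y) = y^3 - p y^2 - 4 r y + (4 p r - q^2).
h(y) = y^3 + 11*y^2 + 44*y + 363

Identify coefficients: p = -11, q = -11, r = -11.
Plug into h(y) = y^3 - p y^2 - 4 r y + (4 p r - q^2):
  h(y) = y^3 - (-11) y^2 - 4*(-11) y + (4*(-11)*(-11) - (-11)^2)
       = y^3 + (11) y^2 + (44) y + (363).
Simplifying: h(y) = y^3 + 11*y^2 + 44*y + 363.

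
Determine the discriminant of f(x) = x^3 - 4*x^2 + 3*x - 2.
Δ = -152

For x^3 + a x^2 + b x + c the discriminant is Δ = 18 a b c - 4 a^3 c + a^2 b^2 - 4 b^3 - 27 c^2.
Plug a = -4, b = 3, c = -2:
  18*(-4)*(3)*(-2) - 4*(-4)^3*(-2) + (-4)^2*(3)^2 - 4*(3)^3 - 27*(-2)^2
  = 432 + (-512) + 144 + (-108) + (-108)
  = -152.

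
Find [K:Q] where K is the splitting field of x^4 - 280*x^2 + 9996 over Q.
[K:Q] = 4

f factors as (x^2 - 238)(x^2 - 42); the splitting field is K = Q(sqrt(238), sqrt(42)). Since 238, 42, and 9996 are all non-squares in Q, the three subfields Q(sqrt(238)), Q(sqrt(42)), Q(sqrt(9996)) are distinct degree-2 extensions, so [K:Q] = 4 (Klein four Galois group).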